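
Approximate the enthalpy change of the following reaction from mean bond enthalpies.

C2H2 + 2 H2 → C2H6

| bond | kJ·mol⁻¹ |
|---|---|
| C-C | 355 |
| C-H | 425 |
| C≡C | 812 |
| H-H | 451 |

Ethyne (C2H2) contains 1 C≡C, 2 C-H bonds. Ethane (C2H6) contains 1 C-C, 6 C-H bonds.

ΔH ≈ −341 kJ

Bonds broken (reactants):
  C≡C: 1 × 812 = 812
  C-H: 2 × 425 = 850
  H-H: 2 × 451 = 902
  Σ(broken) = 2564 kJ
Bonds formed (products):
  C-C: 1 × 355 = 355
  C-H: 6 × 425 = 2550
  Σ(formed) = 2905 kJ
ΔH = Σ(broken) − Σ(formed) = 2564 − 2905 = −341 kJ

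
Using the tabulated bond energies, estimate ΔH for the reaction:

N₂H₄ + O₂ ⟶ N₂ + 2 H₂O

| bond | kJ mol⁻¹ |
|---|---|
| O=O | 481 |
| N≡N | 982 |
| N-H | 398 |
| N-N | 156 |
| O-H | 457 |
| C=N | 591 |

Bonds broken (reactants):
  N-H: 4 × 398 = 1592
  N-N: 1 × 156 = 156
  O=O: 1 × 481 = 481
  Σ(broken) = 2229 kJ
Bonds formed (products):
  N≡N: 1 × 982 = 982
  O-H: 4 × 457 = 1828
  Σ(formed) = 2810 kJ
ΔH = Σ(broken) − Σ(formed) = 2229 − 2810 = −581 kJ

ΔH ≈ −581 kJ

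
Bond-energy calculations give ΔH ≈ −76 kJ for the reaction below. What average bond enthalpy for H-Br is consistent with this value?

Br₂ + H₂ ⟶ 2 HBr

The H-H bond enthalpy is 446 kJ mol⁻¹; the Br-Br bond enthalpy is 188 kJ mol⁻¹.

Let D be the H-Br bond energy.
Σ(broken) = 1×188 + 1×446 = 634
Σ(formed) = 2×D = 2D
ΔH = Σ(broken) − Σ(formed) = (634) − (2D) = +634 − 2D
Setting this equal to −76 kJ gives 2D = 710, so D = 355 kJ/mol.

D(H-Br) ≈ 355 kJ/mol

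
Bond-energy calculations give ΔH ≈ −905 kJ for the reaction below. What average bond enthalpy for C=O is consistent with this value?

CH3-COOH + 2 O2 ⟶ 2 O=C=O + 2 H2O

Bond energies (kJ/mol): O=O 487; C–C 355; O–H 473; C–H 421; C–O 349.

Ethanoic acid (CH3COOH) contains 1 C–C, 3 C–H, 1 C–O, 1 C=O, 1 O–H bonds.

Let D be the C=O bond energy.
Σ(broken) = 1×355 + 3×421 + 1×349 + 1×D + 1×473 + 2×487 = 3414 + D
Σ(formed) = 4×D + 4×473 = 1892 + 4D
ΔH = Σ(broken) − Σ(formed) = (3414 + D) − (1892 + 4D) = +1522 − 3D
Setting this equal to −905 kJ gives 3D = 2427, so D = 809 kJ/mol.

D(C=O) ≈ 809 kJ/mol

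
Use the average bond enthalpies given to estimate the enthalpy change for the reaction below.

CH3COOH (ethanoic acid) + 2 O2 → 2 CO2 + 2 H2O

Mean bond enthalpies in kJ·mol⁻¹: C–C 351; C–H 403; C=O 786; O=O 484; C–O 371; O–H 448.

Bonds broken (reactants):
  C–C: 1 × 351 = 351
  C–H: 3 × 403 = 1209
  C–O: 1 × 371 = 371
  C=O: 1 × 786 = 786
  O–H: 1 × 448 = 448
  O=O: 2 × 484 = 968
  Σ(broken) = 4133 kJ
Bonds formed (products):
  C=O: 4 × 786 = 3144
  O–H: 4 × 448 = 1792
  Σ(formed) = 4936 kJ
ΔH = Σ(broken) − Σ(formed) = 4133 − 4936 = −803 kJ

ΔH ≈ −803 kJ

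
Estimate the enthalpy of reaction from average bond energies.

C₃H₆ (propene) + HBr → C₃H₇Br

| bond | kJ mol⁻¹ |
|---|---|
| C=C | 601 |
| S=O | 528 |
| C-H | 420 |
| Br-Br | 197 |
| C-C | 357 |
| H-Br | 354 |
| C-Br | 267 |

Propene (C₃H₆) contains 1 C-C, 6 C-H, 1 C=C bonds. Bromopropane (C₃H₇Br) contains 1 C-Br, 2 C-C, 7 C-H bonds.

Bonds broken (reactants):
  C-C: 1 × 357 = 357
  C-H: 6 × 420 = 2520
  C=C: 1 × 601 = 601
  H-Br: 1 × 354 = 354
  Σ(broken) = 3832 kJ
Bonds formed (products):
  C-Br: 1 × 267 = 267
  C-C: 2 × 357 = 714
  C-H: 7 × 420 = 2940
  Σ(formed) = 3921 kJ
ΔH = Σ(broken) − Σ(formed) = 3832 − 3921 = −89 kJ

ΔH ≈ −89 kJ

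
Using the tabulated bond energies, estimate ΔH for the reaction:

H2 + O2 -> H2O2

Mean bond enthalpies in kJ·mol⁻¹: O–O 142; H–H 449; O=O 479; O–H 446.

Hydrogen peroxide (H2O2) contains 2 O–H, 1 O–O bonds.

ΔH ≈ −106 kJ

Bonds broken (reactants):
  H–H: 1 × 449 = 449
  O=O: 1 × 479 = 479
  Σ(broken) = 928 kJ
Bonds formed (products):
  O–H: 2 × 446 = 892
  O–O: 1 × 142 = 142
  Σ(formed) = 1034 kJ
ΔH = Σ(broken) − Σ(formed) = 928 − 1034 = −106 kJ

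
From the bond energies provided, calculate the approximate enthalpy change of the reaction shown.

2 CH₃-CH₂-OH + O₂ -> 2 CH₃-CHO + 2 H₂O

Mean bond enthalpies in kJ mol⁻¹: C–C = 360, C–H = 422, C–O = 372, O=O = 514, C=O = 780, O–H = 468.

ΔH ≈ −394 kJ

Bonds broken (reactants):
  C–C: 2 × 360 = 720
  C–H: 10 × 422 = 4220
  C–O: 2 × 372 = 744
  O–H: 2 × 468 = 936
  O=O: 1 × 514 = 514
  Σ(broken) = 7134 kJ
Bonds formed (products):
  C–C: 2 × 360 = 720
  C–H: 8 × 422 = 3376
  C=O: 2 × 780 = 1560
  O–H: 4 × 468 = 1872
  Σ(formed) = 7528 kJ
ΔH = Σ(broken) − Σ(formed) = 7134 − 7528 = −394 kJ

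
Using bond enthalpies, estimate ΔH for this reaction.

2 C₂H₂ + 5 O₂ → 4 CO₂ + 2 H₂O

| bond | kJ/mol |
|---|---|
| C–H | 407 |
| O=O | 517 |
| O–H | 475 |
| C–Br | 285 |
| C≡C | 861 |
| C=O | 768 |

ΔH ≈ −2109 kJ

Bonds broken (reactants):
  C≡C: 2 × 861 = 1722
  C–H: 4 × 407 = 1628
  O=O: 5 × 517 = 2585
  Σ(broken) = 5935 kJ
Bonds formed (products):
  C=O: 8 × 768 = 6144
  O–H: 4 × 475 = 1900
  Σ(formed) = 8044 kJ
ΔH = Σ(broken) − Σ(formed) = 5935 − 8044 = −2109 kJ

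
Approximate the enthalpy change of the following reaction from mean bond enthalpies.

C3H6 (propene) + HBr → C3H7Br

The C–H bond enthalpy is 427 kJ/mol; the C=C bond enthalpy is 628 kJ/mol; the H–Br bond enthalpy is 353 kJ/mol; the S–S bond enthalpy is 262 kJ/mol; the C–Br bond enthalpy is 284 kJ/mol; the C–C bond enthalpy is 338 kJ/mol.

ΔH ≈ −68 kJ

Bonds broken (reactants):
  C–C: 1 × 338 = 338
  C–H: 6 × 427 = 2562
  C=C: 1 × 628 = 628
  H–Br: 1 × 353 = 353
  Σ(broken) = 3881 kJ
Bonds formed (products):
  C–Br: 1 × 284 = 284
  C–C: 2 × 338 = 676
  C–H: 7 × 427 = 2989
  Σ(formed) = 3949 kJ
ΔH = Σ(broken) − Σ(formed) = 3881 − 3949 = −68 kJ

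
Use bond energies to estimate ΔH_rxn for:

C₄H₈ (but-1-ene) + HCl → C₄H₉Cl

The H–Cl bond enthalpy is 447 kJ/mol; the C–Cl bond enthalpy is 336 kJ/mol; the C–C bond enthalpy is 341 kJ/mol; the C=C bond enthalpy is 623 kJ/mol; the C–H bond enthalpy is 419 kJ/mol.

ΔH ≈ −26 kJ

Bonds broken (reactants):
  C–C: 2 × 341 = 682
  C–H: 8 × 419 = 3352
  C=C: 1 × 623 = 623
  H–Cl: 1 × 447 = 447
  Σ(broken) = 5104 kJ
Bonds formed (products):
  C–C: 3 × 341 = 1023
  C–Cl: 1 × 336 = 336
  C–H: 9 × 419 = 3771
  Σ(formed) = 5130 kJ
ΔH = Σ(broken) − Σ(formed) = 5104 − 5130 = −26 kJ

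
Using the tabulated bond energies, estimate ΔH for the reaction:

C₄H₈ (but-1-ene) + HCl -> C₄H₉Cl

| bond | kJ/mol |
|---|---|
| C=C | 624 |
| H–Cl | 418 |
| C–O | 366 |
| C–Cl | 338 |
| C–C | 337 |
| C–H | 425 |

ΔH ≈ −58 kJ

Bonds broken (reactants):
  C–C: 2 × 337 = 674
  C–H: 8 × 425 = 3400
  C=C: 1 × 624 = 624
  H–Cl: 1 × 418 = 418
  Σ(broken) = 5116 kJ
Bonds formed (products):
  C–C: 3 × 337 = 1011
  C–Cl: 1 × 338 = 338
  C–H: 9 × 425 = 3825
  Σ(formed) = 5174 kJ
ΔH = Σ(broken) − Σ(formed) = 5116 − 5174 = −58 kJ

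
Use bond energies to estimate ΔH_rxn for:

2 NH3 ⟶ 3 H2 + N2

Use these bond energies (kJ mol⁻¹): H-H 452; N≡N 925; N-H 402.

Bonds broken (reactants):
  N-H: 6 × 402 = 2412
  Σ(broken) = 2412 kJ
Bonds formed (products):
  H-H: 3 × 452 = 1356
  N≡N: 1 × 925 = 925
  Σ(formed) = 2281 kJ
ΔH = Σ(broken) − Σ(formed) = 2412 − 2281 = +131 kJ

ΔH ≈ +131 kJ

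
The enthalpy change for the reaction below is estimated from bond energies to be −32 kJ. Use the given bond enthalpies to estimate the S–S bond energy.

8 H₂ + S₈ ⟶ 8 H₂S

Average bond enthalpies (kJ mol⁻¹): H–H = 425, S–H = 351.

Let D be the S–S bond energy.
Σ(broken) = 8×425 + 8×D = 3400 + 8D
Σ(formed) = 16×351 = 5616
ΔH = Σ(broken) − Σ(formed) = (3400 + 8D) − (5616) = −2216 + 8D
Setting this equal to −32 kJ gives 8D = 2184, so D = 273 kJ/mol.

D(S–S) ≈ 273 kJ/mol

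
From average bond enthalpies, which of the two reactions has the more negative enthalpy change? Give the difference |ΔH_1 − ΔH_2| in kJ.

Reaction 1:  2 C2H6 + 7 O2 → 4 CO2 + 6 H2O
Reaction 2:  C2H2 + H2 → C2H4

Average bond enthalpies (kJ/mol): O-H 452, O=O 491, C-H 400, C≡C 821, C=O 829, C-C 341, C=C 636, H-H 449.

Reaction 1:
  Bonds broken (reactants):
    C-C: 2 × 341 = 682
    C-H: 12 × 400 = 4800
    O=O: 7 × 491 = 3437
    Σ(broken) = 8919 kJ
  Bonds formed (products):
    C=O: 8 × 829 = 6632
    O-H: 12 × 452 = 5424
    Σ(formed) = 12056 kJ
  ΔH_1 = 8919 − 12056 = −3137 kJ
Reaction 2:
  Bonds broken (reactants):
    C≡C: 1 × 821 = 821
    C-H: 2 × 400 = 800
    H-H: 1 × 449 = 449
    Σ(broken) = 2070 kJ
  Bonds formed (products):
    C-H: 4 × 400 = 1600
    C=C: 1 × 636 = 636
    Σ(formed) = 2236 kJ
  ΔH_2 = 2070 − 2236 = −166 kJ
ΔH_1 − ΔH_2 = −2971 kJ, so reaction 1 has the more negative ΔH; |ΔH_1 − ΔH_2| = 2971 kJ.

Reaction 1, by 2971 kJ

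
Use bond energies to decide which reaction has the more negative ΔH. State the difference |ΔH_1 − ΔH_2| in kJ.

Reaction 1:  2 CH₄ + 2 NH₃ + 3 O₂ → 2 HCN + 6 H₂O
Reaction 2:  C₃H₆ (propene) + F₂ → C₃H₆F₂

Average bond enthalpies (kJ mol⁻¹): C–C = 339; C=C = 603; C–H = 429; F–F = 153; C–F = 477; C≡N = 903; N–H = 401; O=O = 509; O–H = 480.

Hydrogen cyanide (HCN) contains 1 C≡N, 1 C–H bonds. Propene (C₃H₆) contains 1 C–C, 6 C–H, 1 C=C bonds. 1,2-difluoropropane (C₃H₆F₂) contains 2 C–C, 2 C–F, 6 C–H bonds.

Reaction 1, by 522 kJ

Reaction 1:
  Bonds broken (reactants):
    C–H: 8 × 429 = 3432
    N–H: 6 × 401 = 2406
    O=O: 3 × 509 = 1527
    Σ(broken) = 7365 kJ
  Bonds formed (products):
    C≡N: 2 × 903 = 1806
    C–H: 2 × 429 = 858
    O–H: 12 × 480 = 5760
    Σ(formed) = 8424 kJ
  ΔH_1 = 7365 − 8424 = −1059 kJ
Reaction 2:
  Bonds broken (reactants):
    C–C: 1 × 339 = 339
    C–H: 6 × 429 = 2574
    C=C: 1 × 603 = 603
    F–F: 1 × 153 = 153
    Σ(broken) = 3669 kJ
  Bonds formed (products):
    C–C: 2 × 339 = 678
    C–F: 2 × 477 = 954
    C–H: 6 × 429 = 2574
    Σ(formed) = 4206 kJ
  ΔH_2 = 3669 − 4206 = −537 kJ
ΔH_1 − ΔH_2 = −522 kJ, so reaction 1 has the more negative ΔH; |ΔH_1 − ΔH_2| = 522 kJ.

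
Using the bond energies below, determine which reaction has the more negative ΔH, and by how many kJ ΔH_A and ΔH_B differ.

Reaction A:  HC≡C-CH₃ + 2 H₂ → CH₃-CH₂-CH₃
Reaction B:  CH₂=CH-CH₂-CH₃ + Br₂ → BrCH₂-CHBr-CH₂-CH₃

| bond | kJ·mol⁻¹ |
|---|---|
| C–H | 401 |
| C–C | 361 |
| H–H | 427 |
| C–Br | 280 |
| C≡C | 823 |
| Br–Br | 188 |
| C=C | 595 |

Reaction A, by 150 kJ

Reaction A:
  Bonds broken (reactants):
    C≡C: 1 × 823 = 823
    C–C: 1 × 361 = 361
    C–H: 4 × 401 = 1604
    H–H: 2 × 427 = 854
    Σ(broken) = 3642 kJ
  Bonds formed (products):
    C–C: 2 × 361 = 722
    C–H: 8 × 401 = 3208
    Σ(formed) = 3930 kJ
  ΔH_A = 3642 − 3930 = −288 kJ
Reaction B:
  Bonds broken (reactants):
    Br–Br: 1 × 188 = 188
    C–C: 2 × 361 = 722
    C–H: 8 × 401 = 3208
    C=C: 1 × 595 = 595
    Σ(broken) = 4713 kJ
  Bonds formed (products):
    C–Br: 2 × 280 = 560
    C–C: 3 × 361 = 1083
    C–H: 8 × 401 = 3208
    Σ(formed) = 4851 kJ
  ΔH_B = 4713 − 4851 = −138 kJ
ΔH_A − ΔH_B = −150 kJ, so reaction A has the more negative ΔH; |ΔH_A − ΔH_B| = 150 kJ.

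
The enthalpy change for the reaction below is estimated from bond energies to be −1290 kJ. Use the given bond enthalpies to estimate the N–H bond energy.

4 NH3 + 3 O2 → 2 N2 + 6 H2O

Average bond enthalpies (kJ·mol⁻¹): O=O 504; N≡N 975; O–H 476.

D(N–H) ≈ 405 kJ/mol

Let D be the N–H bond energy.
Σ(broken) = 12×D + 3×504 = 1512 + 12D
Σ(formed) = 2×975 + 12×476 = 7662
ΔH = Σ(broken) − Σ(formed) = (1512 + 12D) − (7662) = −6150 + 12D
Setting this equal to −1290 kJ gives 12D = 4860, so D = 405 kJ/mol.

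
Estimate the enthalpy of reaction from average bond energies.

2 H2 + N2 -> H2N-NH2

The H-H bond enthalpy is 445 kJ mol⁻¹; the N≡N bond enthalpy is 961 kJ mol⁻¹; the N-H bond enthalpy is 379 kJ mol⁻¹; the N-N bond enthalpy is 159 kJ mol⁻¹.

Bonds broken (reactants):
  H-H: 2 × 445 = 890
  N≡N: 1 × 961 = 961
  Σ(broken) = 1851 kJ
Bonds formed (products):
  N-H: 4 × 379 = 1516
  N-N: 1 × 159 = 159
  Σ(formed) = 1675 kJ
ΔH = Σ(broken) − Σ(formed) = 1851 − 1675 = +176 kJ

ΔH ≈ +176 kJ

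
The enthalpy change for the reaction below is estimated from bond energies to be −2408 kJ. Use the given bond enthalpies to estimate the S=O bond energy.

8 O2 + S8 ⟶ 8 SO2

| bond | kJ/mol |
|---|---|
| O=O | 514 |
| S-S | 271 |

D(S=O) ≈ 543 kJ/mol

Let D be the S=O bond energy.
Σ(broken) = 8×514 + 8×271 = 6280
Σ(formed) = 16×D = 16D
ΔH = Σ(broken) − Σ(formed) = (6280) − (16D) = +6280 − 16D
Setting this equal to −2408 kJ gives 16D = 8688, so D = 543 kJ/mol.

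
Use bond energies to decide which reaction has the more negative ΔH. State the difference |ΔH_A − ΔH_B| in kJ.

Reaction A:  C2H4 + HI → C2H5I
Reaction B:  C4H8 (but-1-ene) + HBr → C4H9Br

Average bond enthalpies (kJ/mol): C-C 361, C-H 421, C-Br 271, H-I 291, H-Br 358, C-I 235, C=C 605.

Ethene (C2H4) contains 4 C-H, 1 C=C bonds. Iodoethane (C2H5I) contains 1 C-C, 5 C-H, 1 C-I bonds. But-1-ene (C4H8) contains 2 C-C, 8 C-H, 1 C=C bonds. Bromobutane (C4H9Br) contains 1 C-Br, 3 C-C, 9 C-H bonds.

Reaction A, by 31 kJ

Reaction A:
  Bonds broken (reactants):
    C-H: 4 × 421 = 1684
    C=C: 1 × 605 = 605
    H-I: 1 × 291 = 291
    Σ(broken) = 2580 kJ
  Bonds formed (products):
    C-C: 1 × 361 = 361
    C-H: 5 × 421 = 2105
    C-I: 1 × 235 = 235
    Σ(formed) = 2701 kJ
  ΔH_A = 2580 − 2701 = −121 kJ
Reaction B:
  Bonds broken (reactants):
    C-C: 2 × 361 = 722
    C-H: 8 × 421 = 3368
    C=C: 1 × 605 = 605
    H-Br: 1 × 358 = 358
    Σ(broken) = 5053 kJ
  Bonds formed (products):
    C-Br: 1 × 271 = 271
    C-C: 3 × 361 = 1083
    C-H: 9 × 421 = 3789
    Σ(formed) = 5143 kJ
  ΔH_B = 5053 − 5143 = −90 kJ
ΔH_A − ΔH_B = −31 kJ, so reaction A has the more negative ΔH; |ΔH_A − ΔH_B| = 31 kJ.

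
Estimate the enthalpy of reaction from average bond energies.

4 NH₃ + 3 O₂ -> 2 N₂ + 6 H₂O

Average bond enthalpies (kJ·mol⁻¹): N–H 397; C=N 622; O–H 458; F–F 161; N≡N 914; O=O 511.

Bonds broken (reactants):
  N–H: 12 × 397 = 4764
  O=O: 3 × 511 = 1533
  Σ(broken) = 6297 kJ
Bonds formed (products):
  N≡N: 2 × 914 = 1828
  O–H: 12 × 458 = 5496
  Σ(formed) = 7324 kJ
ΔH = Σ(broken) − Σ(formed) = 6297 − 7324 = −1027 kJ

ΔH ≈ −1027 kJ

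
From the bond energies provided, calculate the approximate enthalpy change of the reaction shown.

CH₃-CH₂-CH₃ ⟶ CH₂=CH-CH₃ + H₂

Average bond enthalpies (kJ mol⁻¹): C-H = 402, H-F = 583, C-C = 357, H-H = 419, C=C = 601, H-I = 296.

Bonds broken (reactants):
  C-C: 2 × 357 = 714
  C-H: 8 × 402 = 3216
  Σ(broken) = 3930 kJ
Bonds formed (products):
  C-C: 1 × 357 = 357
  C-H: 6 × 402 = 2412
  C=C: 1 × 601 = 601
  H-H: 1 × 419 = 419
  Σ(formed) = 3789 kJ
ΔH = Σ(broken) − Σ(formed) = 3930 − 3789 = +141 kJ

ΔH ≈ +141 kJ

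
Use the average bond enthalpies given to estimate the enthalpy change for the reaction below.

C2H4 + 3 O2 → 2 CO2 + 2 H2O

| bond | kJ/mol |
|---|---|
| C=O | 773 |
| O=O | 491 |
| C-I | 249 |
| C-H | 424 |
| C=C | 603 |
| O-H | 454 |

Bonds broken (reactants):
  C-H: 4 × 424 = 1696
  C=C: 1 × 603 = 603
  O=O: 3 × 491 = 1473
  Σ(broken) = 3772 kJ
Bonds formed (products):
  C=O: 4 × 773 = 3092
  O-H: 4 × 454 = 1816
  Σ(formed) = 4908 kJ
ΔH = Σ(broken) − Σ(formed) = 3772 − 4908 = −1136 kJ

ΔH ≈ −1136 kJ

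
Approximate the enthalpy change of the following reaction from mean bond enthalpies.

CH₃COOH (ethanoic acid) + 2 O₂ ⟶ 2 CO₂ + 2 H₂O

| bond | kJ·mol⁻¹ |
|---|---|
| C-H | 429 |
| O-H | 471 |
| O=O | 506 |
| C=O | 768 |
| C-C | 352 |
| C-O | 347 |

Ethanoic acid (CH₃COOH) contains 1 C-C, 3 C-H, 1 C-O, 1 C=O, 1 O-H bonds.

Bonds broken (reactants):
  C-C: 1 × 352 = 352
  C-H: 3 × 429 = 1287
  C-O: 1 × 347 = 347
  C=O: 1 × 768 = 768
  O-H: 1 × 471 = 471
  O=O: 2 × 506 = 1012
  Σ(broken) = 4237 kJ
Bonds formed (products):
  C=O: 4 × 768 = 3072
  O-H: 4 × 471 = 1884
  Σ(formed) = 4956 kJ
ΔH = Σ(broken) − Σ(formed) = 4237 − 4956 = −719 kJ

ΔH ≈ −719 kJ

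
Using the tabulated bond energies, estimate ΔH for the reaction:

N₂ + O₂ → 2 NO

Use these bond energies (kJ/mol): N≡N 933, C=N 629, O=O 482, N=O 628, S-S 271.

ΔH ≈ +159 kJ

Bonds broken (reactants):
  N≡N: 1 × 933 = 933
  O=O: 1 × 482 = 482
  Σ(broken) = 1415 kJ
Bonds formed (products):
  N=O: 2 × 628 = 1256
  Σ(formed) = 1256 kJ
ΔH = Σ(broken) − Σ(formed) = 1415 − 1256 = +159 kJ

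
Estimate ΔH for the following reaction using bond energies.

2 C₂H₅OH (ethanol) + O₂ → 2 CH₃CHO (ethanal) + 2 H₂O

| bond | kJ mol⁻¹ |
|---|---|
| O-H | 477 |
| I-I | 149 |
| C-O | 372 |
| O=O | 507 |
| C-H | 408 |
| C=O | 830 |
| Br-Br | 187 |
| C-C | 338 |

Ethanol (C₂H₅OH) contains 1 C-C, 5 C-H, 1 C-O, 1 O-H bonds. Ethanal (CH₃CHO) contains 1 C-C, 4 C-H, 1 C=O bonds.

ΔH ≈ −547 kJ

Bonds broken (reactants):
  C-C: 2 × 338 = 676
  C-H: 10 × 408 = 4080
  C-O: 2 × 372 = 744
  O-H: 2 × 477 = 954
  O=O: 1 × 507 = 507
  Σ(broken) = 6961 kJ
Bonds formed (products):
  C-C: 2 × 338 = 676
  C-H: 8 × 408 = 3264
  C=O: 2 × 830 = 1660
  O-H: 4 × 477 = 1908
  Σ(formed) = 7508 kJ
ΔH = Σ(broken) − Σ(formed) = 6961 − 7508 = −547 kJ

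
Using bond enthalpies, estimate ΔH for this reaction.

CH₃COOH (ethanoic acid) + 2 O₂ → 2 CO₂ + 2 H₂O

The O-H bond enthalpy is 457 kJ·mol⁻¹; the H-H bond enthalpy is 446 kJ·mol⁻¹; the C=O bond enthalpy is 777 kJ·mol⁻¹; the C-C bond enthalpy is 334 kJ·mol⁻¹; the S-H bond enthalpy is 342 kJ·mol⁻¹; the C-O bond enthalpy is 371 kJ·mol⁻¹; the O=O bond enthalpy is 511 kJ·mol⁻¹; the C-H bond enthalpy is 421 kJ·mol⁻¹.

ΔH ≈ −712 kJ

Bonds broken (reactants):
  C-C: 1 × 334 = 334
  C-H: 3 × 421 = 1263
  C-O: 1 × 371 = 371
  C=O: 1 × 777 = 777
  O-H: 1 × 457 = 457
  O=O: 2 × 511 = 1022
  Σ(broken) = 4224 kJ
Bonds formed (products):
  C=O: 4 × 777 = 3108
  O-H: 4 × 457 = 1828
  Σ(formed) = 4936 kJ
ΔH = Σ(broken) − Σ(formed) = 4224 − 4936 = −712 kJ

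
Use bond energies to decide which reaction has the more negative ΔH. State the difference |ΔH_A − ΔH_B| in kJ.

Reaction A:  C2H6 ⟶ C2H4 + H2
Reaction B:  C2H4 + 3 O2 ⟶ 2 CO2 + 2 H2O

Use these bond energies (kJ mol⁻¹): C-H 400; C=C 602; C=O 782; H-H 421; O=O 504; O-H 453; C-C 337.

Reaction B, by 1340 kJ

Reaction A:
  Bonds broken (reactants):
    C-C: 1 × 337 = 337
    C-H: 6 × 400 = 2400
    Σ(broken) = 2737 kJ
  Bonds formed (products):
    C-H: 4 × 400 = 1600
    C=C: 1 × 602 = 602
    H-H: 1 × 421 = 421
    Σ(formed) = 2623 kJ
  ΔH_A = 2737 − 2623 = +114 kJ
Reaction B:
  Bonds broken (reactants):
    C-H: 4 × 400 = 1600
    C=C: 1 × 602 = 602
    O=O: 3 × 504 = 1512
    Σ(broken) = 3714 kJ
  Bonds formed (products):
    C=O: 4 × 782 = 3128
    O-H: 4 × 453 = 1812
    Σ(formed) = 4940 kJ
  ΔH_B = 3714 − 4940 = −1226 kJ
ΔH_A − ΔH_B = +1340 kJ, so reaction B has the more negative ΔH; |ΔH_A − ΔH_B| = 1340 kJ.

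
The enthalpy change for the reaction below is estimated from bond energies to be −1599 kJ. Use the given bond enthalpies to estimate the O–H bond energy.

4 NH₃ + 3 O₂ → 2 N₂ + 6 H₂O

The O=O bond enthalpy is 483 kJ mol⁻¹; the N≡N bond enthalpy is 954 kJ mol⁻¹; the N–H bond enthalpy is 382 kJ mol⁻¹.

Let D be the O–H bond energy.
Σ(broken) = 12×382 + 3×483 = 6033
Σ(formed) = 2×954 + 12×D = 1908 + 12D
ΔH = Σ(broken) − Σ(formed) = (6033) − (1908 + 12D) = +4125 − 12D
Setting this equal to −1599 kJ gives 12D = 5724, so D = 477 kJ/mol.

D(O–H) ≈ 477 kJ/mol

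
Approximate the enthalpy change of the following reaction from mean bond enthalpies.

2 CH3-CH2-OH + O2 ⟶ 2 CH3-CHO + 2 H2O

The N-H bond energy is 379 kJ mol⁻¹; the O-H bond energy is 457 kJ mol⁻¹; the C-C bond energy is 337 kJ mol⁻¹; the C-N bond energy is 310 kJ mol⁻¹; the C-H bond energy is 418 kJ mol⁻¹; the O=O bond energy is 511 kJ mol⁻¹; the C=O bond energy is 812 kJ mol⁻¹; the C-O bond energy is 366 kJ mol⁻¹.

ΔH ≈ −459 kJ

Bonds broken (reactants):
  C-C: 2 × 337 = 674
  C-H: 10 × 418 = 4180
  C-O: 2 × 366 = 732
  O-H: 2 × 457 = 914
  O=O: 1 × 511 = 511
  Σ(broken) = 7011 kJ
Bonds formed (products):
  C-C: 2 × 337 = 674
  C-H: 8 × 418 = 3344
  C=O: 2 × 812 = 1624
  O-H: 4 × 457 = 1828
  Σ(formed) = 7470 kJ
ΔH = Σ(broken) − Σ(formed) = 7011 − 7470 = −459 kJ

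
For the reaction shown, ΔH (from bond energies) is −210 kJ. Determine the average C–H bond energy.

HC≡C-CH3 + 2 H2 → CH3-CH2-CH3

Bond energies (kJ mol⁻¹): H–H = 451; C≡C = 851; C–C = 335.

Let D be the C–H bond energy.
Σ(broken) = 1×851 + 1×335 + 4×D + 2×451 = 2088 + 4D
Σ(formed) = 2×335 + 8×D = 670 + 8D
ΔH = Σ(broken) − Σ(formed) = (2088 + 4D) − (670 + 8D) = +1418 − 4D
Setting this equal to −210 kJ gives 4D = 1628, so D = 407 kJ/mol.

D(C–H) ≈ 407 kJ/mol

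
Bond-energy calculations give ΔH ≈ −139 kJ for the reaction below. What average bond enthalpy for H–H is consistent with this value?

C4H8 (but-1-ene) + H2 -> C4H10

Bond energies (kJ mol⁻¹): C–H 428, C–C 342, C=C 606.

D(H–H) ≈ 453 kJ/mol

Let D be the H–H bond energy.
Σ(broken) = 2×342 + 8×428 + 1×606 + 1×D = 4714 + D
Σ(formed) = 3×342 + 10×428 = 5306
ΔH = Σ(broken) − Σ(formed) = (4714 + D) − (5306) = −592 + D
Setting this equal to −139 kJ gives D = 453 kJ/mol.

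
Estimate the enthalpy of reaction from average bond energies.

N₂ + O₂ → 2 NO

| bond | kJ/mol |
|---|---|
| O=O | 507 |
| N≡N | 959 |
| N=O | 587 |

ΔH ≈ +292 kJ

Bonds broken (reactants):
  N≡N: 1 × 959 = 959
  O=O: 1 × 507 = 507
  Σ(broken) = 1466 kJ
Bonds formed (products):
  N=O: 2 × 587 = 1174
  Σ(formed) = 1174 kJ
ΔH = Σ(broken) − Σ(formed) = 1466 − 1174 = +292 kJ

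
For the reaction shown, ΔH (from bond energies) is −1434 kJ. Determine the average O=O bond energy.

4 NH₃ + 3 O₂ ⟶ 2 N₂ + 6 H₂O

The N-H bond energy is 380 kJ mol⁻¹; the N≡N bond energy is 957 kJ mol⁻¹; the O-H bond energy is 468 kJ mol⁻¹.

Let D be the O=O bond energy.
Σ(broken) = 12×380 + 3×D = 4560 + 3D
Σ(formed) = 2×957 + 12×468 = 7530
ΔH = Σ(broken) − Σ(formed) = (4560 + 3D) − (7530) = −2970 + 3D
Setting this equal to −1434 kJ gives 3D = 1536, so D = 512 kJ/mol.

D(O=O) ≈ 512 kJ/mol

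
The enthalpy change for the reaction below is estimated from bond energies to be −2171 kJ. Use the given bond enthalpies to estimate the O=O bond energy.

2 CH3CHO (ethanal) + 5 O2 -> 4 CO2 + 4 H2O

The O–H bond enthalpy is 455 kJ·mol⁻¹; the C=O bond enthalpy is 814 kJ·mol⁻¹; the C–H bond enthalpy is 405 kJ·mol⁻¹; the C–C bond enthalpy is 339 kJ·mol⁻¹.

D(O=O) ≈ 487 kJ/mol

Let D be the O=O bond energy.
Σ(broken) = 2×339 + 8×405 + 2×814 + 5×D = 5546 + 5D
Σ(formed) = 8×814 + 8×455 = 10152
ΔH = Σ(broken) − Σ(formed) = (5546 + 5D) − (10152) = −4606 + 5D
Setting this equal to −2171 kJ gives 5D = 2435, so D = 487 kJ/mol.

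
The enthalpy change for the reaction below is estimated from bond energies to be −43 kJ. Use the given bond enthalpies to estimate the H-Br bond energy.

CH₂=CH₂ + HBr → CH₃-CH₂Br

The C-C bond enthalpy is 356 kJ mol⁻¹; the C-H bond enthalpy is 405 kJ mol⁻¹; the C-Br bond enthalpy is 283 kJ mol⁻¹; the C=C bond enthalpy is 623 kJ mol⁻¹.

D(H-Br) ≈ 378 kJ/mol

Let D be the H-Br bond energy.
Σ(broken) = 4×405 + 1×623 + 1×D = 2243 + D
Σ(formed) = 1×283 + 1×356 + 5×405 = 2664
ΔH = Σ(broken) − Σ(formed) = (2243 + D) − (2664) = −421 + D
Setting this equal to −43 kJ gives D = 378 kJ/mol.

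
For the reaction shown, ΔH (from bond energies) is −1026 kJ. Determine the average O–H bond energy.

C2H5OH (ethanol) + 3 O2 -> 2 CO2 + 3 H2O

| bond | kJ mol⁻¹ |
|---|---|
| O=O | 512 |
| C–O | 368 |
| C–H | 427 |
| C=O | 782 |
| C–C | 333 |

D(O–H) ≈ 454 kJ/mol

Let D be the O–H bond energy.
Σ(broken) = 1×333 + 5×427 + 1×368 + 1×D + 3×512 = 4372 + D
Σ(formed) = 4×782 + 6×D = 3128 + 6D
ΔH = Σ(broken) − Σ(formed) = (4372 + D) − (3128 + 6D) = +1244 − 5D
Setting this equal to −1026 kJ gives 5D = 2270, so D = 454 kJ/mol.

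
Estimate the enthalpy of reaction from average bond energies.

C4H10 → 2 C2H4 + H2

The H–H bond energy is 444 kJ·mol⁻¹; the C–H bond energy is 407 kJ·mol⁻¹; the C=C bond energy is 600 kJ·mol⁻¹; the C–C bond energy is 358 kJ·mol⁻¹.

ΔH ≈ +244 kJ

Bonds broken (reactants):
  C–C: 3 × 358 = 1074
  C–H: 10 × 407 = 4070
  Σ(broken) = 5144 kJ
Bonds formed (products):
  C–H: 8 × 407 = 3256
  C=C: 2 × 600 = 1200
  H–H: 1 × 444 = 444
  Σ(formed) = 4900 kJ
ΔH = Σ(broken) − Σ(formed) = 5144 − 4900 = +244 kJ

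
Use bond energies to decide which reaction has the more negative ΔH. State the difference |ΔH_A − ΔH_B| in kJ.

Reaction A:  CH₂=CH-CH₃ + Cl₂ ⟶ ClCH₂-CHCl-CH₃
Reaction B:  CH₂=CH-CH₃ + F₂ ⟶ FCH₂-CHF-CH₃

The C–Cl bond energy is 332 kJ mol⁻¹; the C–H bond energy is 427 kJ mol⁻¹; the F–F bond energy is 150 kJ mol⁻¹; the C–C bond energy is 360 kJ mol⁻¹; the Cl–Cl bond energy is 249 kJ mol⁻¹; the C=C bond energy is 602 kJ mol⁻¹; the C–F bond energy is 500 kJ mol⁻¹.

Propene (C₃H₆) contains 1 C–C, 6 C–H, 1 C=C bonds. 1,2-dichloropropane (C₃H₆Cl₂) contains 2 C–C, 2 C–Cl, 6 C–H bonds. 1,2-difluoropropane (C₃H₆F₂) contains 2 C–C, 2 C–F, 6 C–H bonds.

Reaction B, by 435 kJ

Reaction A:
  Bonds broken (reactants):
    C–C: 1 × 360 = 360
    C–H: 6 × 427 = 2562
    C=C: 1 × 602 = 602
    Cl–Cl: 1 × 249 = 249
    Σ(broken) = 3773 kJ
  Bonds formed (products):
    C–C: 2 × 360 = 720
    C–Cl: 2 × 332 = 664
    C–H: 6 × 427 = 2562
    Σ(formed) = 3946 kJ
  ΔH_A = 3773 − 3946 = −173 kJ
Reaction B:
  Bonds broken (reactants):
    C–C: 1 × 360 = 360
    C–H: 6 × 427 = 2562
    C=C: 1 × 602 = 602
    F–F: 1 × 150 = 150
    Σ(broken) = 3674 kJ
  Bonds formed (products):
    C–C: 2 × 360 = 720
    C–F: 2 × 500 = 1000
    C–H: 6 × 427 = 2562
    Σ(formed) = 4282 kJ
  ΔH_B = 3674 − 4282 = −608 kJ
ΔH_A − ΔH_B = +435 kJ, so reaction B has the more negative ΔH; |ΔH_A − ΔH_B| = 435 kJ.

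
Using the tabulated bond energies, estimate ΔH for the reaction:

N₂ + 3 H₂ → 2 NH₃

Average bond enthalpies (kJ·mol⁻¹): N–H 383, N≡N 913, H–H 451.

Bonds broken (reactants):
  H–H: 3 × 451 = 1353
  N≡N: 1 × 913 = 913
  Σ(broken) = 2266 kJ
Bonds formed (products):
  N–H: 6 × 383 = 2298
  Σ(formed) = 2298 kJ
ΔH = Σ(broken) − Σ(formed) = 2266 − 2298 = −32 kJ

ΔH ≈ −32 kJ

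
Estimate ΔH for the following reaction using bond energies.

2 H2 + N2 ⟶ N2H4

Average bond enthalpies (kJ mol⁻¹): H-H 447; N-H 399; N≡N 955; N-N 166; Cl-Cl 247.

ΔH ≈ +87 kJ

Bonds broken (reactants):
  H-H: 2 × 447 = 894
  N≡N: 1 × 955 = 955
  Σ(broken) = 1849 kJ
Bonds formed (products):
  N-H: 4 × 399 = 1596
  N-N: 1 × 166 = 166
  Σ(formed) = 1762 kJ
ΔH = Σ(broken) − Σ(formed) = 1849 − 1762 = +87 kJ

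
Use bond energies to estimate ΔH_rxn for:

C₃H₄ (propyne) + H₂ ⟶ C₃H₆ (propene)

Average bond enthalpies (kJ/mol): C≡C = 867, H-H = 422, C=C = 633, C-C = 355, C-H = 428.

Bonds broken (reactants):
  C≡C: 1 × 867 = 867
  C-C: 1 × 355 = 355
  C-H: 4 × 428 = 1712
  H-H: 1 × 422 = 422
  Σ(broken) = 3356 kJ
Bonds formed (products):
  C-C: 1 × 355 = 355
  C-H: 6 × 428 = 2568
  C=C: 1 × 633 = 633
  Σ(formed) = 3556 kJ
ΔH = Σ(broken) − Σ(formed) = 3356 − 3556 = −200 kJ

ΔH ≈ −200 kJ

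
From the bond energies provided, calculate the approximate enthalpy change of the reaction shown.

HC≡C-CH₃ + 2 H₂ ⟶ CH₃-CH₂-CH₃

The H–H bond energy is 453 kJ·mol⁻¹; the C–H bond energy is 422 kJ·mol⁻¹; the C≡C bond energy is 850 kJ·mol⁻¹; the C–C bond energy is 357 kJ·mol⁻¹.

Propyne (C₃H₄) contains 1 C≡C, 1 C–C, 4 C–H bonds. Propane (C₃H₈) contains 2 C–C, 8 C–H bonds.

ΔH ≈ −289 kJ

Bonds broken (reactants):
  C≡C: 1 × 850 = 850
  C–C: 1 × 357 = 357
  C–H: 4 × 422 = 1688
  H–H: 2 × 453 = 906
  Σ(broken) = 3801 kJ
Bonds formed (products):
  C–C: 2 × 357 = 714
  C–H: 8 × 422 = 3376
  Σ(formed) = 4090 kJ
ΔH = Σ(broken) − Σ(formed) = 3801 − 4090 = −289 kJ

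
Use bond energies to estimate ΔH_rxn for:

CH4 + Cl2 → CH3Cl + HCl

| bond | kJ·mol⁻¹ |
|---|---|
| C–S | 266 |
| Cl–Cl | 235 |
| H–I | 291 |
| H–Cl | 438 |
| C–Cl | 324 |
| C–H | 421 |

ΔH ≈ −106 kJ

Bonds broken (reactants):
  C–H: 4 × 421 = 1684
  Cl–Cl: 1 × 235 = 235
  Σ(broken) = 1919 kJ
Bonds formed (products):
  C–Cl: 1 × 324 = 324
  C–H: 3 × 421 = 1263
  H–Cl: 1 × 438 = 438
  Σ(formed) = 2025 kJ
ΔH = Σ(broken) − Σ(formed) = 1919 − 2025 = −106 kJ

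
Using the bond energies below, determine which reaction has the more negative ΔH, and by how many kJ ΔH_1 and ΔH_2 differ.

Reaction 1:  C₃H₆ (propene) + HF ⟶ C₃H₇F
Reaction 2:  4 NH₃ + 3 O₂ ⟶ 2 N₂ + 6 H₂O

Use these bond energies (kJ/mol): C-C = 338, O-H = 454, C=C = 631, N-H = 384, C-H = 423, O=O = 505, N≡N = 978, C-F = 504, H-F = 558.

Reaction 1:
  Bonds broken (reactants):
    C-C: 1 × 338 = 338
    C-H: 6 × 423 = 2538
    C=C: 1 × 631 = 631
    H-F: 1 × 558 = 558
    Σ(broken) = 4065 kJ
  Bonds formed (products):
    C-C: 2 × 338 = 676
    C-F: 1 × 504 = 504
    C-H: 7 × 423 = 2961
    Σ(formed) = 4141 kJ
  ΔH_1 = 4065 − 4141 = −76 kJ
Reaction 2:
  Bonds broken (reactants):
    N-H: 12 × 384 = 4608
    O=O: 3 × 505 = 1515
    Σ(broken) = 6123 kJ
  Bonds formed (products):
    N≡N: 2 × 978 = 1956
    O-H: 12 × 454 = 5448
    Σ(formed) = 7404 kJ
  ΔH_2 = 6123 − 7404 = −1281 kJ
ΔH_1 − ΔH_2 = +1205 kJ, so reaction 2 has the more negative ΔH; |ΔH_1 − ΔH_2| = 1205 kJ.

Reaction 2, by 1205 kJ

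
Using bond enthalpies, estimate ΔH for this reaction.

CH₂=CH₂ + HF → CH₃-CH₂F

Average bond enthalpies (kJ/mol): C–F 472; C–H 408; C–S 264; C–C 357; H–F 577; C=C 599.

ΔH ≈ −61 kJ

Bonds broken (reactants):
  C–H: 4 × 408 = 1632
  C=C: 1 × 599 = 599
  H–F: 1 × 577 = 577
  Σ(broken) = 2808 kJ
Bonds formed (products):
  C–C: 1 × 357 = 357
  C–F: 1 × 472 = 472
  C–H: 5 × 408 = 2040
  Σ(formed) = 2869 kJ
ΔH = Σ(broken) − Σ(formed) = 2808 − 2869 = −61 kJ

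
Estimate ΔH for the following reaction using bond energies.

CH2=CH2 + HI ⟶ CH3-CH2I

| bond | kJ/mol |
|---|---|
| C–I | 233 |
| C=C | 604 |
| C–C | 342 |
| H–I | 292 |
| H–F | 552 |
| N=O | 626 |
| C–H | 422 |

ΔH ≈ −101 kJ

Bonds broken (reactants):
  C–H: 4 × 422 = 1688
  C=C: 1 × 604 = 604
  H–I: 1 × 292 = 292
  Σ(broken) = 2584 kJ
Bonds formed (products):
  C–C: 1 × 342 = 342
  C–H: 5 × 422 = 2110
  C–I: 1 × 233 = 233
  Σ(formed) = 2685 kJ
ΔH = Σ(broken) − Σ(formed) = 2584 − 2685 = −101 kJ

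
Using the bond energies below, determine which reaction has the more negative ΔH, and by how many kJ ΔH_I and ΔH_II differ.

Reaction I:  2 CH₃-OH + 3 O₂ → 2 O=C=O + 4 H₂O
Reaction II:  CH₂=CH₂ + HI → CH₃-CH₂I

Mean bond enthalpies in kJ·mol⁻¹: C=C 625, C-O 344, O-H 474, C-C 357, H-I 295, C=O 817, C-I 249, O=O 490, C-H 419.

Reaction I:
  Bonds broken (reactants):
    C-H: 6 × 419 = 2514
    C-O: 2 × 344 = 688
    O-H: 2 × 474 = 948
    O=O: 3 × 490 = 1470
    Σ(broken) = 5620 kJ
  Bonds formed (products):
    C=O: 4 × 817 = 3268
    O-H: 8 × 474 = 3792
    Σ(formed) = 7060 kJ
  ΔH_I = 5620 − 7060 = −1440 kJ
Reaction II:
  Bonds broken (reactants):
    C-H: 4 × 419 = 1676
    C=C: 1 × 625 = 625
    H-I: 1 × 295 = 295
    Σ(broken) = 2596 kJ
  Bonds formed (products):
    C-C: 1 × 357 = 357
    C-H: 5 × 419 = 2095
    C-I: 1 × 249 = 249
    Σ(formed) = 2701 kJ
  ΔH_II = 2596 − 2701 = −105 kJ
ΔH_I − ΔH_II = −1335 kJ, so reaction I has the more negative ΔH; |ΔH_I − ΔH_II| = 1335 kJ.

Reaction I, by 1335 kJ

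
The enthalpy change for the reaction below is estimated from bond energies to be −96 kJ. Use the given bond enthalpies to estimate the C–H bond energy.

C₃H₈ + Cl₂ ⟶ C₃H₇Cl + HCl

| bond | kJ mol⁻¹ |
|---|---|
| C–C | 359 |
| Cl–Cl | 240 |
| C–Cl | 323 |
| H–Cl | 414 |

Let D be the C–H bond energy.
Σ(broken) = 2×359 + 8×D + 1×240 = 958 + 8D
Σ(formed) = 2×359 + 1×323 + 7×D + 1×414 = 1455 + 7D
ΔH = Σ(broken) − Σ(formed) = (958 + 8D) − (1455 + 7D) = −497 + D
Setting this equal to −96 kJ gives D = 401 kJ/mol.

D(C–H) ≈ 401 kJ/mol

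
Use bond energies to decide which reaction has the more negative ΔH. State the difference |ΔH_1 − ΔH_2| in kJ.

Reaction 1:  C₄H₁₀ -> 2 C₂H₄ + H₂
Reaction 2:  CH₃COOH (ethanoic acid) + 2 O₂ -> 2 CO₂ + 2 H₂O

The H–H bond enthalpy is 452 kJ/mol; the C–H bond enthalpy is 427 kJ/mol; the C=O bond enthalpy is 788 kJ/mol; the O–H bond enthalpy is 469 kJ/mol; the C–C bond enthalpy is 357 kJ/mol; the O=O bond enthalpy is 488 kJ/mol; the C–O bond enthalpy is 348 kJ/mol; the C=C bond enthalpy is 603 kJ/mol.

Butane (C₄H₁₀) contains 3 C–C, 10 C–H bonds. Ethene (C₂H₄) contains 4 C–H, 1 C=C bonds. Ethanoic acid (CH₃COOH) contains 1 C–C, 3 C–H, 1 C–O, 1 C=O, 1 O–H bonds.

Reaction 1:
  Bonds broken (reactants):
    C–C: 3 × 357 = 1071
    C–H: 10 × 427 = 4270
    Σ(broken) = 5341 kJ
  Bonds formed (products):
    C–H: 8 × 427 = 3416
    C=C: 2 × 603 = 1206
    H–H: 1 × 452 = 452
    Σ(formed) = 5074 kJ
  ΔH_1 = 5341 − 5074 = +267 kJ
Reaction 2:
  Bonds broken (reactants):
    C–C: 1 × 357 = 357
    C–H: 3 × 427 = 1281
    C–O: 1 × 348 = 348
    C=O: 1 × 788 = 788
    O–H: 1 × 469 = 469
    O=O: 2 × 488 = 976
    Σ(broken) = 4219 kJ
  Bonds formed (products):
    C=O: 4 × 788 = 3152
    O–H: 4 × 469 = 1876
    Σ(formed) = 5028 kJ
  ΔH_2 = 4219 − 5028 = −809 kJ
ΔH_1 − ΔH_2 = +1076 kJ, so reaction 2 has the more negative ΔH; |ΔH_1 − ΔH_2| = 1076 kJ.

Reaction 2, by 1076 kJ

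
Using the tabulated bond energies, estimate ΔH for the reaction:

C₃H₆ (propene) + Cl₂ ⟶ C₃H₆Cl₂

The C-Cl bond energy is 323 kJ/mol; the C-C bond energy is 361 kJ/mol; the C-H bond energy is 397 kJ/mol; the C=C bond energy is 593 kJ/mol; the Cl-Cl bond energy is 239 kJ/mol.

ΔH ≈ −175 kJ

Bonds broken (reactants):
  C-C: 1 × 361 = 361
  C-H: 6 × 397 = 2382
  C=C: 1 × 593 = 593
  Cl-Cl: 1 × 239 = 239
  Σ(broken) = 3575 kJ
Bonds formed (products):
  C-C: 2 × 361 = 722
  C-Cl: 2 × 323 = 646
  C-H: 6 × 397 = 2382
  Σ(formed) = 3750 kJ
ΔH = Σ(broken) − Σ(formed) = 3575 − 3750 = −175 kJ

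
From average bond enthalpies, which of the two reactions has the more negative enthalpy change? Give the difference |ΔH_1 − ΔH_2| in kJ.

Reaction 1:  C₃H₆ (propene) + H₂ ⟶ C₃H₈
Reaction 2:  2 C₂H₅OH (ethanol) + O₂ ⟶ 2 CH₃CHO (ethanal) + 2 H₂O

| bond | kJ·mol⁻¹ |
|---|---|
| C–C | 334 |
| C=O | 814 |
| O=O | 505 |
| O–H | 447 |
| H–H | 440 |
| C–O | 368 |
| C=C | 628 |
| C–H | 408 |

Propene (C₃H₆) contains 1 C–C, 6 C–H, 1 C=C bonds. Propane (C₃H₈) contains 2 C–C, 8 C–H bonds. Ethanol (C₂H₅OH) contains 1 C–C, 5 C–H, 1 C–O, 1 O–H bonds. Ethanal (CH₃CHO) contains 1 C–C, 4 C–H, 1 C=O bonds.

Reaction 2, by 383 kJ

Reaction 1:
  Bonds broken (reactants):
    C–C: 1 × 334 = 334
    C–H: 6 × 408 = 2448
    C=C: 1 × 628 = 628
    H–H: 1 × 440 = 440
    Σ(broken) = 3850 kJ
  Bonds formed (products):
    C–C: 2 × 334 = 668
    C–H: 8 × 408 = 3264
    Σ(formed) = 3932 kJ
  ΔH_1 = 3850 − 3932 = −82 kJ
Reaction 2:
  Bonds broken (reactants):
    C–C: 2 × 334 = 668
    C–H: 10 × 408 = 4080
    C–O: 2 × 368 = 736
    O–H: 2 × 447 = 894
    O=O: 1 × 505 = 505
    Σ(broken) = 6883 kJ
  Bonds formed (products):
    C–C: 2 × 334 = 668
    C–H: 8 × 408 = 3264
    C=O: 2 × 814 = 1628
    O–H: 4 × 447 = 1788
    Σ(formed) = 7348 kJ
  ΔH_2 = 6883 − 7348 = −465 kJ
ΔH_1 − ΔH_2 = +383 kJ, so reaction 2 has the more negative ΔH; |ΔH_1 − ΔH_2| = 383 kJ.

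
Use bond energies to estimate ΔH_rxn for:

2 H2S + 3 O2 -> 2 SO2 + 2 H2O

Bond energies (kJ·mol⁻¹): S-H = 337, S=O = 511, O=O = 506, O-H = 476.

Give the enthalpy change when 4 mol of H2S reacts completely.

Bonds broken (reactants):
  O=O: 3 × 506 = 1518
  S-H: 4 × 337 = 1348
  Σ(broken) = 2866 kJ
Bonds formed (products):
  O-H: 4 × 476 = 1904
  S=O: 4 × 511 = 2044
  Σ(formed) = 3948 kJ
ΔH = Σ(broken) − Σ(formed) = 2866 − 3948 = −1082 kJ
For 2× the reaction as written: 2 × (−1082) = −2164 kJ

ΔH = −2164 kJ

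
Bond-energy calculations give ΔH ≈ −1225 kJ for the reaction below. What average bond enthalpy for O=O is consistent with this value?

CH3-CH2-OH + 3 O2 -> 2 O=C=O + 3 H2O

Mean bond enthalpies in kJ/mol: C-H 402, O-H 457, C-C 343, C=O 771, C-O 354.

Let D be the O=O bond energy.
Σ(broken) = 1×343 + 5×402 + 1×354 + 1×457 + 3×D = 3164 + 3D
Σ(formed) = 4×771 + 6×457 = 5826
ΔH = Σ(broken) − Σ(formed) = (3164 + 3D) − (5826) = −2662 + 3D
Setting this equal to −1225 kJ gives 3D = 1437, so D = 479 kJ/mol.

D(O=O) ≈ 479 kJ/mol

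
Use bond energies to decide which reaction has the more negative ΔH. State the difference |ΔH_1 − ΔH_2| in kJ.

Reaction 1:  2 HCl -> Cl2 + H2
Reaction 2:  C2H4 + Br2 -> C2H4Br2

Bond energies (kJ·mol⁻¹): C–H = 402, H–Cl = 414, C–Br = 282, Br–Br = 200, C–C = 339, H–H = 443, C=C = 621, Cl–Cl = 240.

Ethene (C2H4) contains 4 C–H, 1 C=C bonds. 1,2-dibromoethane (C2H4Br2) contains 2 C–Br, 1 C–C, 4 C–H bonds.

Reaction 2, by 227 kJ

Reaction 1:
  Bonds broken (reactants):
    H–Cl: 2 × 414 = 828
    Σ(broken) = 828 kJ
  Bonds formed (products):
    Cl–Cl: 1 × 240 = 240
    H–H: 1 × 443 = 443
    Σ(formed) = 683 kJ
  ΔH_1 = 828 − 683 = +145 kJ
Reaction 2:
  Bonds broken (reactants):
    Br–Br: 1 × 200 = 200
    C–H: 4 × 402 = 1608
    C=C: 1 × 621 = 621
    Σ(broken) = 2429 kJ
  Bonds formed (products):
    C–Br: 2 × 282 = 564
    C–C: 1 × 339 = 339
    C–H: 4 × 402 = 1608
    Σ(formed) = 2511 kJ
  ΔH_2 = 2429 − 2511 = −82 kJ
ΔH_1 − ΔH_2 = +227 kJ, so reaction 2 has the more negative ΔH; |ΔH_1 − ΔH_2| = 227 kJ.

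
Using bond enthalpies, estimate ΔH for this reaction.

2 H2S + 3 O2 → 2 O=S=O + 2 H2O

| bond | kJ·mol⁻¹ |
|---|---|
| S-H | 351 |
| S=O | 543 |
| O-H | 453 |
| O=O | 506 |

Bonds broken (reactants):
  O=O: 3 × 506 = 1518
  S-H: 4 × 351 = 1404
  Σ(broken) = 2922 kJ
Bonds formed (products):
  O-H: 4 × 453 = 1812
  S=O: 4 × 543 = 2172
  Σ(formed) = 3984 kJ
ΔH = Σ(broken) − Σ(formed) = 2922 − 3984 = −1062 kJ

ΔH ≈ −1062 kJ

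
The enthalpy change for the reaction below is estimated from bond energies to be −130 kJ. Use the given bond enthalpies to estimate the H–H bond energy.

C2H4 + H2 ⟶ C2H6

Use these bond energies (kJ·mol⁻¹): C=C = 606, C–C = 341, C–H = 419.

Let D be the H–H bond energy.
Σ(broken) = 4×419 + 1×606 + 1×D = 2282 + D
Σ(formed) = 1×341 + 6×419 = 2855
ΔH = Σ(broken) − Σ(formed) = (2282 + D) − (2855) = −573 + D
Setting this equal to −130 kJ gives D = 443 kJ/mol.

D(H–H) ≈ 443 kJ/mol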